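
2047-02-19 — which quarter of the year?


Month: February (month 2)
Q1: Jan-Mar, Q2: Apr-Jun, Q3: Jul-Sep, Q4: Oct-Dec

Q1


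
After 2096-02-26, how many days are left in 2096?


Day of year: 57 of 366
Remaining = 366 - 57

309 days


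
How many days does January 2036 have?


January 2036

31 days


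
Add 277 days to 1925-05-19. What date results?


Start: 1925-05-19, add 277 days
May 1925 has 31 days: 31 - 19 = 12 days to May 31 -> 265 left
June 1925 has 30 days -> 235 left
July 1925 has 31 days -> 204 left
August 1925 has 31 days -> 173 left
September 1925 has 30 days -> 143 left
October 1925 has 31 days -> 112 left
November 1925 has 30 days -> 82 left
December 1925 has 31 days -> 51 left
January 1926 has 31 days -> 20 left
February 1926: 20 <= 28 -> lands on February 20

Result: 1926-02-20


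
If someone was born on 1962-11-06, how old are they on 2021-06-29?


Birth: 1962-11-06
Reference: 2021-06-29
Year difference: 2021 - 1962 = 59
Birthday not yet reached in 2021, subtract 1

58 years old


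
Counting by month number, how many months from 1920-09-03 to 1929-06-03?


From September 1920 to June 1929
9 years * 12 = 108 months, minus 3 months = 105

105 months


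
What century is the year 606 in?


Century = (year - 1) // 100 + 1
= (606 - 1) // 100 + 1
= 605 // 100 + 1
= 6 + 1

7th century


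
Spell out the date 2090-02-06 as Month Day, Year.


ISO 2090-02-06 parses as year=2090, month=02, day=06
Month 2 -> February

February 6, 2090


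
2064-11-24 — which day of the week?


Date: November 24, 2064
Anchor: Jan 1, 2064. With p = 2064 - 1 = 2063: (p + p//4 - p//100 + p//400) mod 7 = (2063 + 515 - 20 + 5) mod 7 = 2563 mod 7 = 1 -> Tuesday (Mon=0 ... Sun=6)
Days before November (Jan-Oct): 305; offset = 305 + 24 - 1 = 328
Weekday index = (1 + 328) mod 7 = 0

Day of the week: Monday


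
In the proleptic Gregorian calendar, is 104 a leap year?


Gregorian leap year rule: divisible by 4, but not by 100, unless also by 400.
104 is divisible by 4 but not 100 -> leap year

Yes


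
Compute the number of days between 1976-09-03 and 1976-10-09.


From 1976-09-03 to 1976-10-09
1976-09-03: days before September = 31 + 29 + 31 + 30 + 31 + 30 + 31 + 31 = 244 (1976 is a leap year); day of year = 244 + 3 = 247
1976-10-09: days before October = 31 + 29 + 31 + 30 + 31 + 30 + 31 + 31 + 30 = 274 (1976 is a leap year); day of year = 274 + 9 = 283
Same year: 283 - 247 = 36

36 days


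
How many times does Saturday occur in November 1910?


November 1910 has 30 days
Anchor: Jan 1, 1910. With p = 1910 - 1 = 1909: (p + p//4 - p//100 + p//400) mod 7 = (1909 + 477 - 19 + 4) mod 7 = 2371 mod 7 = 5 -> Saturday (Mon=0 ... Sun=6)
Days before November (Jan-Oct): 304; November 1 index = (5 + 304) mod 7 = 1 -> Tuesday
First Saturday is November 5
Saturdays: 5, 12, 19, 26

4 Saturdays


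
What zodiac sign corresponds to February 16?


Date: February 16
Conventional tropical zodiac dates: Aquarius from January 20 onward; Pisces starts February 19
February 16 falls within the Aquarius range

Aquarius


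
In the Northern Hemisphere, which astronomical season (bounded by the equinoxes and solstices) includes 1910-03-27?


Date: March 27
Astronomical Spring (approx.; exact equinox/solstice day varies by year): March 20 to June 20
March 27 falls within the Spring window

Spring


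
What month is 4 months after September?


September is month 9
9 + 4 = 13; wrap: 13 - 12 = 1

January


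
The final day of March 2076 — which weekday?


March 2076 has 31 days
Anchor: Jan 1, 2076. With p = 2076 - 1 = 2075: (p + p//4 - p//100 + p//400) mod 7 = (2075 + 518 - 20 + 5) mod 7 = 2578 mod 7 = 2 -> Wednesday (Mon=0 ... Sun=6)
Days before March (Jan-Feb): 60; March 1 index = (2 + 60) mod 7 = 6 -> Sunday
Last day offset: 31 - 1 = 30 days
Weekday index = (6 + 30) mod 7 = 1

Tuesday, March 31


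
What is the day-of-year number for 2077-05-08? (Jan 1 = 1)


Date: May 8, 2077
Days in months 1 through 4: 120
Plus 8 days in May

Day of year: 128


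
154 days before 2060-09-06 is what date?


Start: 2060-09-06, subtract 154 days
Back 6 days from September 6 reaches August 31, 2060 -> 148 left
August 2060 has 31 days -> back to July 31, 2060 -> 117 left
July 2060 has 31 days -> back to June 30, 2060 -> 86 left
June 2060 has 30 days -> back to May 31, 2060 -> 56 left
May 2060 has 31 days -> back to April 30, 2060 -> 25 left
April 2060: 30 - 25 = 5 -> lands on April 5

Result: 2060-04-05


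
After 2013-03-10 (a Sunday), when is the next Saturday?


Current: Sunday
Target: Saturday
Days ahead: 6

Next Saturday: 2013-03-16


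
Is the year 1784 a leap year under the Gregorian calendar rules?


Gregorian leap year rule: divisible by 4, but not by 100, unless also by 400.
1784 is divisible by 4 but not 100 -> leap year

Yes


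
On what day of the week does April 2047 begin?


Target: April 1, 2047
Anchor: Jan 1, 2047. With p = 2047 - 1 = 2046: (p + p//4 - p//100 + p//400) mod 7 = (2046 + 511 - 20 + 5) mod 7 = 2542 mod 7 = 1 -> Tuesday (Mon=0 ... Sun=6)
Days before April (Jan-Mar): 90 days
Weekday index = (1 + 90) mod 7 = 0

Monday


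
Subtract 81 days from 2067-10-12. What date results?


Start: 2067-10-12, subtract 81 days
Back 12 days from October 12 reaches September 30, 2067 -> 69 left
September 2067 has 30 days -> back to August 31, 2067 -> 39 left
August 2067 has 31 days -> back to July 31, 2067 -> 8 left
July 2067: 31 - 8 = 23 -> lands on July 23

Result: 2067-07-23


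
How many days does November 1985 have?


November 1985

30 days


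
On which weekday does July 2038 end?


July 2038 has 31 days
Anchor: Jan 1, 2038. With p = 2038 - 1 = 2037: (p + p//4 - p//100 + p//400) mod 7 = (2037 + 509 - 20 + 5) mod 7 = 2531 mod 7 = 4 -> Friday (Mon=0 ... Sun=6)
Days before July (Jan-Jun): 181; July 1 index = (4 + 181) mod 7 = 3 -> Thursday
Last day offset: 31 - 1 = 30 days
Weekday index = (3 + 30) mod 7 = 5

Saturday, July 31


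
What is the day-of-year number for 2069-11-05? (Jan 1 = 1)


Date: November 5, 2069
Days in months 1 through 10: 304
Plus 5 days in November

Day of year: 309


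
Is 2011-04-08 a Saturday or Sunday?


Anchor: Jan 1, 2011. With p = 2011 - 1 = 2010: (p + p//4 - p//100 + p//400) mod 7 = (2010 + 502 - 20 + 5) mod 7 = 2497 mod 7 = 5 -> Saturday (Mon=0 ... Sun=6)
Day of year: 98; offset = 97
Weekday index = (5 + 97) mod 7 = 4 -> Friday
Weekend days: Saturday, Sunday

No


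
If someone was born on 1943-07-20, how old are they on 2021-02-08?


Birth: 1943-07-20
Reference: 2021-02-08
Year difference: 2021 - 1943 = 78
Birthday not yet reached in 2021, subtract 1

77 years old


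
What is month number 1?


Month 1 of 12

January


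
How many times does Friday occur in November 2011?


November 2011 has 30 days
Anchor: Jan 1, 2011. With p = 2011 - 1 = 2010: (p + p//4 - p//100 + p//400) mod 7 = (2010 + 502 - 20 + 5) mod 7 = 2497 mod 7 = 5 -> Saturday (Mon=0 ... Sun=6)
Days before November (Jan-Oct): 304; November 1 index = (5 + 304) mod 7 = 1 -> Tuesday
First Friday is November 4
Fridays: 4, 11, 18, 25

4 Fridays


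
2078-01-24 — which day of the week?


Date: January 24, 2078
Anchor: Jan 1, 2078. With p = 2078 - 1 = 2077: (p + p//4 - p//100 + p//400) mod 7 = (2077 + 519 - 20 + 5) mod 7 = 2581 mod 7 = 5 -> Saturday (Mon=0 ... Sun=6)
Days into year = 24 - 1 = 23
Weekday index = (5 + 23) mod 7 = 0

Day of the week: Monday


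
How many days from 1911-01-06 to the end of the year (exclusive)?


Day of year: 6 of 365
Remaining = 365 - 6

359 days


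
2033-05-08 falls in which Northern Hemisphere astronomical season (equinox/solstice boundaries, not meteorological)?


Date: May 8
Astronomical Spring (approx.; exact equinox/solstice day varies by year): March 20 to June 20
May 8 falls within the Spring window

Spring


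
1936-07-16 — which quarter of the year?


Month: July (month 7)
Q1: Jan-Mar, Q2: Apr-Jun, Q3: Jul-Sep, Q4: Oct-Dec

Q3


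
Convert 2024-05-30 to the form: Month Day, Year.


ISO 2024-05-30 parses as year=2024, month=05, day=30
Month 5 -> May

May 30, 2024


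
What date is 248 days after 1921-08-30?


Start: 1921-08-30, add 248 days
August 1921 has 31 days: 31 - 30 = 1 day to August 31 -> 247 left
September 1921 has 30 days -> 217 left
October 1921 has 31 days -> 186 left
November 1921 has 30 days -> 156 left
December 1921 has 31 days -> 125 left
January 1922 has 31 days -> 94 left
February 1922 has 28 days -> 66 left
March 1922 has 31 days -> 35 left
April 1922 has 30 days -> 5 left
May 1922: 5 <= 31 -> lands on May 5

Result: 1922-05-05


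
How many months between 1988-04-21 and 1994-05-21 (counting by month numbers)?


From April 1988 to May 1994
6 years * 12 = 72 months, plus 1 month = 73

73 months


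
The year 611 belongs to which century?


Century = (year - 1) // 100 + 1
= (611 - 1) // 100 + 1
= 610 // 100 + 1
= 6 + 1

7th century


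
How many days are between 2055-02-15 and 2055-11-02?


From 2055-02-15 to 2055-11-02
2055-02-15: days before February = 31; day of year = 31 + 15 = 46
2055-11-02: days before November = 31 + 28 + 31 + 30 + 31 + 30 + 31 + 31 + 30 + 31 = 304 (2055 is not a leap year); day of year = 304 + 2 = 306
Same year: 306 - 46 = 260

260 days


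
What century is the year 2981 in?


Century = (year - 1) // 100 + 1
= (2981 - 1) // 100 + 1
= 2980 // 100 + 1
= 29 + 1

30th century


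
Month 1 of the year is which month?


Month 1 of 12

January


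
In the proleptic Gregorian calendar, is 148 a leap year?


Gregorian leap year rule: divisible by 4, but not by 100, unless also by 400.
148 is divisible by 4 but not 100 -> leap year

Yes


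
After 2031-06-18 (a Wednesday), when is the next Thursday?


Current: Wednesday
Target: Thursday
Days ahead: 1

Next Thursday: 2031-06-19


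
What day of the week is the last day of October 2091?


October 2091 has 31 days
Anchor: Jan 1, 2091. With p = 2091 - 1 = 2090: (p + p//4 - p//100 + p//400) mod 7 = (2090 + 522 - 20 + 5) mod 7 = 2597 mod 7 = 0 -> Monday (Mon=0 ... Sun=6)
Days before October (Jan-Sep): 273; October 1 index = (0 + 273) mod 7 = 0 -> Monday
Last day offset: 31 - 1 = 30 days
Weekday index = (0 + 30) mod 7 = 2

Wednesday, October 31


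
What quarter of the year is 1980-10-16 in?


Month: October (month 10)
Q1: Jan-Mar, Q2: Apr-Jun, Q3: Jul-Sep, Q4: Oct-Dec

Q4


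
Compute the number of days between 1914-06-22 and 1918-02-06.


From 1914-06-22 to 1918-02-06
1914-06-22: days before June = 31 + 28 + 31 + 30 + 31 = 151 (1914 is not a leap year); day of year = 151 + 22 = 173
1918-02-06: days before February = 31; day of year = 31 + 6 = 37
Rest of 1914: 365 - 173 = 192
Full years 1915 (365), 1916 (366), 1917 (365): 1096
Total = 192 + 1096 + 37 = 1325

1325 days


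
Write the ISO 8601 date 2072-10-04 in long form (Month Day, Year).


ISO 2072-10-04 parses as year=2072, month=10, day=04
Month 10 -> October

October 4, 2072


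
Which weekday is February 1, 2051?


Target: February 1, 2051
Anchor: Jan 1, 2051. With p = 2051 - 1 = 2050: (p + p//4 - p//100 + p//400) mod 7 = (2050 + 512 - 20 + 5) mod 7 = 2547 mod 7 = 6 -> Sunday (Mon=0 ... Sun=6)
Days before February (Jan): 31 days
Weekday index = (6 + 31) mod 7 = 2

Wednesday


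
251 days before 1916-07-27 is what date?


Start: 1916-07-27, subtract 251 days
Back 27 days from July 27 reaches June 30, 1916 -> 224 left
June 1916 has 30 days -> back to May 31, 1916 -> 194 left
May 1916 has 31 days -> back to April 30, 1916 -> 163 left
April 1916 has 30 days -> back to March 31, 1916 -> 133 left
March 1916 has 31 days -> back to February 29, 1916 -> 102 left
February 1916 has 29 days -> back to January 31, 1916 -> 73 left
January 1916 has 31 days -> back to December 31, 1915 -> 42 left
December 1915 has 31 days -> back to November 30, 1915 -> 11 left
November 1915: 30 - 11 = 19 -> lands on November 19

Result: 1915-11-19


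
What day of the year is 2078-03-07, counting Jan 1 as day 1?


Date: March 7, 2078
Days in months 1 through 2: 59
Plus 7 days in March

Day of year: 66


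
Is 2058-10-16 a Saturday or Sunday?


Anchor: Jan 1, 2058. With p = 2058 - 1 = 2057: (p + p//4 - p//100 + p//400) mod 7 = (2057 + 514 - 20 + 5) mod 7 = 2556 mod 7 = 1 -> Tuesday (Mon=0 ... Sun=6)
Day of year: 289; offset = 288
Weekday index = (1 + 288) mod 7 = 2 -> Wednesday
Weekend days: Saturday, Sunday

No


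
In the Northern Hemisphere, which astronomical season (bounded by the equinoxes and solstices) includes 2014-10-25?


Date: October 25
Astronomical Autumn (approx.; exact equinox/solstice day varies by year): September 22 to December 20
October 25 falls within the Autumn window

Autumn


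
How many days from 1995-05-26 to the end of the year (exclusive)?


Day of year: 146 of 365
Remaining = 365 - 146

219 days


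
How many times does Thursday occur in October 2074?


October 2074 has 31 days
Anchor: Jan 1, 2074. With p = 2074 - 1 = 2073: (p + p//4 - p//100 + p//400) mod 7 = (2073 + 518 - 20 + 5) mod 7 = 2576 mod 7 = 0 -> Monday (Mon=0 ... Sun=6)
Days before October (Jan-Sep): 273; October 1 index = (0 + 273) mod 7 = 0 -> Monday
First Thursday is October 4
Thursdays: 4, 11, 18, 25

4 Thursdays


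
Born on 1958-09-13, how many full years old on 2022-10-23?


Birth: 1958-09-13
Reference: 2022-10-23
Year difference: 2022 - 1958 = 64

64 years old


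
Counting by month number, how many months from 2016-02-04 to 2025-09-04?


From February 2016 to September 2025
9 years * 12 = 108 months, plus 7 months = 115

115 months


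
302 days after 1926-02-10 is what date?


Start: 1926-02-10, add 302 days
February 1926 has 28 days: 28 - 10 = 18 days to February 28 -> 284 left
March 1926 has 31 days -> 253 left
April 1926 has 30 days -> 223 left
May 1926 has 31 days -> 192 left
June 1926 has 30 days -> 162 left
July 1926 has 31 days -> 131 left
August 1926 has 31 days -> 100 left
September 1926 has 30 days -> 70 left
October 1926 has 31 days -> 39 left
November 1926 has 30 days -> 9 left
December 1926: 9 <= 31 -> lands on December 9

Result: 1926-12-09


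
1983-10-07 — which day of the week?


Date: October 7, 1983
Anchor: Jan 1, 1983. With p = 1983 - 1 = 1982: (p + p//4 - p//100 + p//400) mod 7 = (1982 + 495 - 19 + 4) mod 7 = 2462 mod 7 = 5 -> Saturday (Mon=0 ... Sun=6)
Days before October (Jan-Sep): 273; offset = 273 + 7 - 1 = 279
Weekday index = (5 + 279) mod 7 = 4

Day of the week: Friday


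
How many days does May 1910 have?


May 1910

31 days


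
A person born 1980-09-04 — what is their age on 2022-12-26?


Birth: 1980-09-04
Reference: 2022-12-26
Year difference: 2022 - 1980 = 42

42 years old


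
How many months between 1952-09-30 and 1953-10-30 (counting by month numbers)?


From September 1952 to October 1953
1 year * 12 = 12 months, plus 1 month = 13

13 months


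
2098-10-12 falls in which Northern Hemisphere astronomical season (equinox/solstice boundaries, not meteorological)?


Date: October 12
Astronomical Autumn (approx.; exact equinox/solstice day varies by year): September 22 to December 20
October 12 falls within the Autumn window

Autumn


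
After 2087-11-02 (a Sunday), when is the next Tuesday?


Current: Sunday
Target: Tuesday
Days ahead: 2

Next Tuesday: 2087-11-04


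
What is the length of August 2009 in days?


August 2009

31 days


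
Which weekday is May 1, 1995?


Target: May 1, 1995
Anchor: Jan 1, 1995. With p = 1995 - 1 = 1994: (p + p//4 - p//100 + p//400) mod 7 = (1994 + 498 - 19 + 4) mod 7 = 2477 mod 7 = 6 -> Sunday (Mon=0 ... Sun=6)
Days before May (Jan-Apr): 120 days
Weekday index = (6 + 120) mod 7 = 0

Monday


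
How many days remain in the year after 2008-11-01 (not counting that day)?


Day of year: 306 of 366
Remaining = 366 - 306

60 days


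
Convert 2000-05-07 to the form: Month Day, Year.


ISO 2000-05-07 parses as year=2000, month=05, day=07
Month 5 -> May

May 7, 2000


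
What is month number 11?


Month 11 of 12

November


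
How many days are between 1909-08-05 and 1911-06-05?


From 1909-08-05 to 1911-06-05
1909-08-05: days before August = 31 + 28 + 31 + 30 + 31 + 30 + 31 = 212 (1909 is not a leap year); day of year = 212 + 5 = 217
1911-06-05: days before June = 31 + 28 + 31 + 30 + 31 = 151 (1911 is not a leap year); day of year = 151 + 5 = 156
Rest of 1909: 365 - 217 = 148
Full years 1910 (365): 365
Total = 148 + 365 + 156 = 669

669 days


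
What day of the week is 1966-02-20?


Date: February 20, 1966
Anchor: Jan 1, 1966. With p = 1966 - 1 = 1965: (p + p//4 - p//100 + p//400) mod 7 = (1965 + 491 - 19 + 4) mod 7 = 2441 mod 7 = 5 -> Saturday (Mon=0 ... Sun=6)
Days before February (Jan): 31; offset = 31 + 20 - 1 = 50
Weekday index = (5 + 50) mod 7 = 6

Day of the week: Sunday


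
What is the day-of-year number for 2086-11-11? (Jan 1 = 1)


Date: November 11, 2086
Days in months 1 through 10: 304
Plus 11 days in November

Day of year: 315


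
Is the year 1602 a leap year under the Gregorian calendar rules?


Gregorian leap year rule: divisible by 4, but not by 100, unless also by 400.
1602 is not divisible by 4 -> not a leap year

No


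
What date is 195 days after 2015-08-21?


Start: 2015-08-21, add 195 days
August 2015 has 31 days: 31 - 21 = 10 days to August 31 -> 185 left
September 2015 has 30 days -> 155 left
October 2015 has 31 days -> 124 left
November 2015 has 30 days -> 94 left
December 2015 has 31 days -> 63 left
January 2016 has 31 days -> 32 left
February 2016 has 29 days -> 3 left
March 2016: 3 <= 31 -> lands on March 3

Result: 2016-03-03


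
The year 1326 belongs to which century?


Century = (year - 1) // 100 + 1
= (1326 - 1) // 100 + 1
= 1325 // 100 + 1
= 13 + 1

14th century


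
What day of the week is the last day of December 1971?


December 1971 has 31 days
Anchor: Jan 1, 1971. With p = 1971 - 1 = 1970: (p + p//4 - p//100 + p//400) mod 7 = (1970 + 492 - 19 + 4) mod 7 = 2447 mod 7 = 4 -> Friday (Mon=0 ... Sun=6)
Days before December (Jan-Nov): 334; December 1 index = (4 + 334) mod 7 = 2 -> Wednesday
Last day offset: 31 - 1 = 30 days
Weekday index = (2 + 30) mod 7 = 4

Friday, December 31


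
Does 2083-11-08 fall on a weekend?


Anchor: Jan 1, 2083. With p = 2083 - 1 = 2082: (p + p//4 - p//100 + p//400) mod 7 = (2082 + 520 - 20 + 5) mod 7 = 2587 mod 7 = 4 -> Friday (Mon=0 ... Sun=6)
Day of year: 312; offset = 311
Weekday index = (4 + 311) mod 7 = 0 -> Monday
Weekend days: Saturday, Sunday

No


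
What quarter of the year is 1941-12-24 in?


Month: December (month 12)
Q1: Jan-Mar, Q2: Apr-Jun, Q3: Jul-Sep, Q4: Oct-Dec

Q4


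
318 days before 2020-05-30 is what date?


Start: 2020-05-30, subtract 318 days
Back 30 days from May 30 reaches April 30, 2020 -> 288 left
April 2020 has 30 days -> back to March 31, 2020 -> 258 left
March 2020 has 31 days -> back to February 29, 2020 -> 227 left
February 2020 has 29 days -> back to January 31, 2020 -> 198 left
January 2020 has 31 days -> back to December 31, 2019 -> 167 left
December 2019 has 31 days -> back to November 30, 2019 -> 136 left
November 2019 has 30 days -> back to October 31, 2019 -> 106 left
October 2019 has 31 days -> back to September 30, 2019 -> 75 left
September 2019 has 30 days -> back to August 31, 2019 -> 45 left
August 2019 has 31 days -> back to July 31, 2019 -> 14 left
July 2019: 31 - 14 = 17 -> lands on July 17

Result: 2019-07-17


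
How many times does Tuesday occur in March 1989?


March 1989 has 31 days
Anchor: Jan 1, 1989. With p = 1989 - 1 = 1988: (p + p//4 - p//100 + p//400) mod 7 = (1988 + 497 - 19 + 4) mod 7 = 2470 mod 7 = 6 -> Sunday (Mon=0 ... Sun=6)
Days before March (Jan-Feb): 59; March 1 index = (6 + 59) mod 7 = 2 -> Wednesday
First Tuesday is March 7
Tuesdays: 7, 14, 21, 28

4 Tuesdays


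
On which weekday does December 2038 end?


December 2038 has 31 days
Anchor: Jan 1, 2038. With p = 2038 - 1 = 2037: (p + p//4 - p//100 + p//400) mod 7 = (2037 + 509 - 20 + 5) mod 7 = 2531 mod 7 = 4 -> Friday (Mon=0 ... Sun=6)
Days before December (Jan-Nov): 334; December 1 index = (4 + 334) mod 7 = 2 -> Wednesday
Last day offset: 31 - 1 = 30 days
Weekday index = (2 + 30) mod 7 = 4

Friday, December 31


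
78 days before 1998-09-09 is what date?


Start: 1998-09-09, subtract 78 days
Back 9 days from September 9 reaches August 31, 1998 -> 69 left
August 1998 has 31 days -> back to July 31, 1998 -> 38 left
July 1998 has 31 days -> back to June 30, 1998 -> 7 left
June 1998: 30 - 7 = 23 -> lands on June 23

Result: 1998-06-23


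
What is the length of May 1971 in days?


May 1971

31 days


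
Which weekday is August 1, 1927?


Target: August 1, 1927
Anchor: Jan 1, 1927. With p = 1927 - 1 = 1926: (p + p//4 - p//100 + p//400) mod 7 = (1926 + 481 - 19 + 4) mod 7 = 2392 mod 7 = 5 -> Saturday (Mon=0 ... Sun=6)
Days before August (Jan-Jul): 212 days
Weekday index = (5 + 212) mod 7 = 0

Monday


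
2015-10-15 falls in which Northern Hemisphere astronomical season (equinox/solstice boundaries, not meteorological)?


Date: October 15
Astronomical Autumn (approx.; exact equinox/solstice day varies by year): September 22 to December 20
October 15 falls within the Autumn window

Autumn


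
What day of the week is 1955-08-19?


Date: August 19, 1955
Anchor: Jan 1, 1955. With p = 1955 - 1 = 1954: (p + p//4 - p//100 + p//400) mod 7 = (1954 + 488 - 19 + 4) mod 7 = 2427 mod 7 = 5 -> Saturday (Mon=0 ... Sun=6)
Days before August (Jan-Jul): 212; offset = 212 + 19 - 1 = 230
Weekday index = (5 + 230) mod 7 = 4

Day of the week: Friday


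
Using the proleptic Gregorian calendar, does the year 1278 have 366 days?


Gregorian leap year rule: divisible by 4, but not by 100, unless also by 400.
1278 is not divisible by 4 -> not a leap year

No


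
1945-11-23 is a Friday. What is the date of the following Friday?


Current: Friday
Target: Friday
Days ahead: 7

Next Friday: 1945-11-30


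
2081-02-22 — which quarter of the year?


Month: February (month 2)
Q1: Jan-Mar, Q2: Apr-Jun, Q3: Jul-Sep, Q4: Oct-Dec

Q1


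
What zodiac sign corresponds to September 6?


Date: September 6
Conventional tropical zodiac dates: Virgo from August 23 onward; Libra starts September 23
September 6 falls within the Virgo range

Virgo


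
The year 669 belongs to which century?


Century = (year - 1) // 100 + 1
= (669 - 1) // 100 + 1
= 668 // 100 + 1
= 6 + 1

7th century


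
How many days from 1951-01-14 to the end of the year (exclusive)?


Day of year: 14 of 365
Remaining = 365 - 14

351 days


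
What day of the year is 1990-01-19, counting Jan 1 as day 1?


Date: January 19, 1990
No months before January
Plus 19 days in January

Day of year: 19


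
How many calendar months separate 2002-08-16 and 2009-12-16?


From August 2002 to December 2009
7 years * 12 = 84 months, plus 4 months = 88

88 months


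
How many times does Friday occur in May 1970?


May 1970 has 31 days
Anchor: Jan 1, 1970. With p = 1970 - 1 = 1969: (p + p//4 - p//100 + p//400) mod 7 = (1969 + 492 - 19 + 4) mod 7 = 2446 mod 7 = 3 -> Thursday (Mon=0 ... Sun=6)
Days before May (Jan-Apr): 120; May 1 index = (3 + 120) mod 7 = 4 -> Friday
First Friday is May 1
Fridays: 1, 8, 15, 22, 29

5 Fridays


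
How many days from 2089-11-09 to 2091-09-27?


From 2089-11-09 to 2091-09-27
2089-11-09: days before November = 31 + 28 + 31 + 30 + 31 + 30 + 31 + 31 + 30 + 31 = 304 (2089 is not a leap year); day of year = 304 + 9 = 313
2091-09-27: days before September = 31 + 28 + 31 + 30 + 31 + 30 + 31 + 31 = 243 (2091 is not a leap year); day of year = 243 + 27 = 270
Rest of 2089: 365 - 313 = 52
Full years 2090 (365): 365
Total = 52 + 365 + 270 = 687

687 days


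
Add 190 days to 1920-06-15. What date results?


Start: 1920-06-15, add 190 days
June 1920 has 30 days: 30 - 15 = 15 days to June 30 -> 175 left
July 1920 has 31 days -> 144 left
August 1920 has 31 days -> 113 left
September 1920 has 30 days -> 83 left
October 1920 has 31 days -> 52 left
November 1920 has 30 days -> 22 left
December 1920: 22 <= 31 -> lands on December 22

Result: 1920-12-22


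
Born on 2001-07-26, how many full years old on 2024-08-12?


Birth: 2001-07-26
Reference: 2024-08-12
Year difference: 2024 - 2001 = 23

23 years old


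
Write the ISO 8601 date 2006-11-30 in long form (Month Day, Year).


ISO 2006-11-30 parses as year=2006, month=11, day=30
Month 11 -> November

November 30, 2006


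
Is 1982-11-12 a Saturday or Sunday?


Anchor: Jan 1, 1982. With p = 1982 - 1 = 1981: (p + p//4 - p//100 + p//400) mod 7 = (1981 + 495 - 19 + 4) mod 7 = 2461 mod 7 = 4 -> Friday (Mon=0 ... Sun=6)
Day of year: 316; offset = 315
Weekday index = (4 + 315) mod 7 = 4 -> Friday
Weekend days: Saturday, Sunday

No


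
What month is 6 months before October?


October is month 10
10 - 6 = 4

April


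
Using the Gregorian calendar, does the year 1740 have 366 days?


Gregorian leap year rule: divisible by 4, but not by 100, unless also by 400.
1740 is divisible by 4 but not 100 -> leap year

Yes


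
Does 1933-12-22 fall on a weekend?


Anchor: Jan 1, 1933. With p = 1933 - 1 = 1932: (p + p//4 - p//100 + p//400) mod 7 = (1932 + 483 - 19 + 4) mod 7 = 2400 mod 7 = 6 -> Sunday (Mon=0 ... Sun=6)
Day of year: 356; offset = 355
Weekday index = (6 + 355) mod 7 = 4 -> Friday
Weekend days: Saturday, Sunday

No


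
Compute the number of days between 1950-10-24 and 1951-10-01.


From 1950-10-24 to 1951-10-01
1950-10-24: days before October = 31 + 28 + 31 + 30 + 31 + 30 + 31 + 31 + 30 = 273 (1950 is not a leap year); day of year = 273 + 24 = 297
1951-10-01: days before October = 31 + 28 + 31 + 30 + 31 + 30 + 31 + 31 + 30 = 273 (1951 is not a leap year); day of year = 273 + 1 = 274
Rest of 1950: 365 - 297 = 68
Total = 68 + 274 = 342

342 days


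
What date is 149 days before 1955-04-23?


Start: 1955-04-23, subtract 149 days
Back 23 days from April 23 reaches March 31, 1955 -> 126 left
March 1955 has 31 days -> back to February 28, 1955 -> 95 left
February 1955 has 28 days -> back to January 31, 1955 -> 67 left
January 1955 has 31 days -> back to December 31, 1954 -> 36 left
December 1954 has 31 days -> back to November 30, 1954 -> 5 left
November 1954: 30 - 5 = 25 -> lands on November 25

Result: 1954-11-25


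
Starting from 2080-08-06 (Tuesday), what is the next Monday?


Current: Tuesday
Target: Monday
Days ahead: 6

Next Monday: 2080-08-12


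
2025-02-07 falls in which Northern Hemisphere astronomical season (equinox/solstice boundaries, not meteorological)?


Date: February 7
Astronomical Winter (approx.; exact equinox/solstice day varies by year): December 21 to March 19
February 7 falls within the Winter window

Winter


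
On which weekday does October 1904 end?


October 1904 has 31 days
Anchor: Jan 1, 1904. With p = 1904 - 1 = 1903: (p + p//4 - p//100 + p//400) mod 7 = (1903 + 475 - 19 + 4) mod 7 = 2363 mod 7 = 4 -> Friday (Mon=0 ... Sun=6)
Days before October (Jan-Sep): 274; October 1 index = (4 + 274) mod 7 = 5 -> Saturday
Last day offset: 31 - 1 = 30 days
Weekday index = (5 + 30) mod 7 = 0

Monday, October 31


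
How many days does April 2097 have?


April 2097

30 days


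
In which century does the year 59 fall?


Century = (year - 1) // 100 + 1
= (59 - 1) // 100 + 1
= 58 // 100 + 1
= 0 + 1

1st century


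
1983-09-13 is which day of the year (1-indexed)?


Date: September 13, 1983
Days in months 1 through 8: 243
Plus 13 days in September

Day of year: 256


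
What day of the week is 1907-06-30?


Date: June 30, 1907
Anchor: Jan 1, 1907. With p = 1907 - 1 = 1906: (p + p//4 - p//100 + p//400) mod 7 = (1906 + 476 - 19 + 4) mod 7 = 2367 mod 7 = 1 -> Tuesday (Mon=0 ... Sun=6)
Days before June (Jan-May): 151; offset = 151 + 30 - 1 = 180
Weekday index = (1 + 180) mod 7 = 6

Day of the week: Sunday


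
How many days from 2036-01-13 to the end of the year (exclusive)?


Day of year: 13 of 366
Remaining = 366 - 13

353 days


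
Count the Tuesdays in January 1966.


January 1966 has 31 days
Anchor: Jan 1, 1966. With p = 1966 - 1 = 1965: (p + p//4 - p//100 + p//400) mod 7 = (1965 + 491 - 19 + 4) mod 7 = 2441 mod 7 = 5 -> Saturday (Mon=0 ... Sun=6)
January 1 is the anchor itself -> Saturday
First Tuesday is January 4
Tuesdays: 4, 11, 18, 25

4 Tuesdays


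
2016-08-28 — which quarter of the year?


Month: August (month 8)
Q1: Jan-Mar, Q2: Apr-Jun, Q3: Jul-Sep, Q4: Oct-Dec

Q3


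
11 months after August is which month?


August is month 8
8 + 11 = 19; wrap: 19 - 12 = 7

July


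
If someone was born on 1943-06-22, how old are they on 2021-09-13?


Birth: 1943-06-22
Reference: 2021-09-13
Year difference: 2021 - 1943 = 78

78 years old


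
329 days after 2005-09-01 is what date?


Start: 2005-09-01, add 329 days
September 2005 has 30 days: 30 - 1 = 29 days to September 30 -> 300 left
October 2005 has 31 days -> 269 left
November 2005 has 30 days -> 239 left
December 2005 has 31 days -> 208 left
January 2006 has 31 days -> 177 left
February 2006 has 28 days -> 149 left
March 2006 has 31 days -> 118 left
April 2006 has 30 days -> 88 left
May 2006 has 31 days -> 57 left
June 2006 has 30 days -> 27 left
July 2006: 27 <= 31 -> lands on July 27

Result: 2006-07-27


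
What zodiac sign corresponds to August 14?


Date: August 14
Conventional tropical zodiac dates: Leo from July 23 onward; Virgo starts August 23
August 14 falls within the Leo range

Leo


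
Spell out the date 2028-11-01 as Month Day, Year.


ISO 2028-11-01 parses as year=2028, month=11, day=01
Month 11 -> November

November 1, 2028


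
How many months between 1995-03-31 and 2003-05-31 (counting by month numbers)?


From March 1995 to May 2003
8 years * 12 = 96 months, plus 2 months = 98

98 months


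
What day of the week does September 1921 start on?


Target: September 1, 1921
Anchor: Jan 1, 1921. With p = 1921 - 1 = 1920: (p + p//4 - p//100 + p//400) mod 7 = (1920 + 480 - 19 + 4) mod 7 = 2385 mod 7 = 5 -> Saturday (Mon=0 ... Sun=6)
Days before September (Jan-Aug): 243 days
Weekday index = (5 + 243) mod 7 = 3

Thursday


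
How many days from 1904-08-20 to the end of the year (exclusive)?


Day of year: 233 of 366
Remaining = 366 - 233

133 days


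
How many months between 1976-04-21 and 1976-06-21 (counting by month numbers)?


From April 1976 to June 1976
0 years * 12 = 0 months, plus 2 months = 2

2 months


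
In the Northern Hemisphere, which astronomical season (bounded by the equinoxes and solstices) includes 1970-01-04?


Date: January 4
Astronomical Winter (approx.; exact equinox/solstice day varies by year): December 21 to March 19
January 4 falls within the Winter window

Winter


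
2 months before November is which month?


November is month 11
11 - 2 = 9

September


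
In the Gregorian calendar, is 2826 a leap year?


Gregorian leap year rule: divisible by 4, but not by 100, unless also by 400.
2826 is not divisible by 4 -> not a leap year

No


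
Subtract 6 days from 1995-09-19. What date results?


Start: 1995-09-19, subtract 6 days
19 - 6 = 13 stays within September 1995

Result: 1995-09-13


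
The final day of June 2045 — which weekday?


June 2045 has 30 days
Anchor: Jan 1, 2045. With p = 2045 - 1 = 2044: (p + p//4 - p//100 + p//400) mod 7 = (2044 + 511 - 20 + 5) mod 7 = 2540 mod 7 = 6 -> Sunday (Mon=0 ... Sun=6)
Days before June (Jan-May): 151; June 1 index = (6 + 151) mod 7 = 3 -> Thursday
Last day offset: 30 - 1 = 29 days
Weekday index = (3 + 29) mod 7 = 4

Friday, June 30


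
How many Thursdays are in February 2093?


February 2093 has 28 days
Anchor: Jan 1, 2093. With p = 2093 - 1 = 2092: (p + p//4 - p//100 + p//400) mod 7 = (2092 + 523 - 20 + 5) mod 7 = 2600 mod 7 = 3 -> Thursday (Mon=0 ... Sun=6)
Days before February (Jan): 31; February 1 index = (3 + 31) mod 7 = 6 -> Sunday
First Thursday is February 5
Thursdays: 5, 12, 19, 26

4 Thursdays


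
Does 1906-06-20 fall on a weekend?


Anchor: Jan 1, 1906. With p = 1906 - 1 = 1905: (p + p//4 - p//100 + p//400) mod 7 = (1905 + 476 - 19 + 4) mod 7 = 2366 mod 7 = 0 -> Monday (Mon=0 ... Sun=6)
Day of year: 171; offset = 170
Weekday index = (0 + 170) mod 7 = 2 -> Wednesday
Weekend days: Saturday, Sunday

No


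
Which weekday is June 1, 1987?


Target: June 1, 1987
Anchor: Jan 1, 1987. With p = 1987 - 1 = 1986: (p + p//4 - p//100 + p//400) mod 7 = (1986 + 496 - 19 + 4) mod 7 = 2467 mod 7 = 3 -> Thursday (Mon=0 ... Sun=6)
Days before June (Jan-May): 151 days
Weekday index = (3 + 151) mod 7 = 0

Monday


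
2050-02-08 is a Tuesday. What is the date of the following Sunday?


Current: Tuesday
Target: Sunday
Days ahead: 5

Next Sunday: 2050-02-13


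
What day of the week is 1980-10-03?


Date: October 3, 1980
Anchor: Jan 1, 1980. With p = 1980 - 1 = 1979: (p + p//4 - p//100 + p//400) mod 7 = (1979 + 494 - 19 + 4) mod 7 = 2458 mod 7 = 1 -> Tuesday (Mon=0 ... Sun=6)
Days before October (Jan-Sep): 274; offset = 274 + 3 - 1 = 276
Weekday index = (1 + 276) mod 7 = 4

Day of the week: Friday


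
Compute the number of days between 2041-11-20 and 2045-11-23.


From 2041-11-20 to 2045-11-23
2041-11-20: days before November = 31 + 28 + 31 + 30 + 31 + 30 + 31 + 31 + 30 + 31 = 304 (2041 is not a leap year); day of year = 304 + 20 = 324
2045-11-23: days before November = 31 + 28 + 31 + 30 + 31 + 30 + 31 + 31 + 30 + 31 = 304 (2045 is not a leap year); day of year = 304 + 23 = 327
Rest of 2041: 365 - 324 = 41
Full years 2042 (365), 2043 (365), 2044 (366): 1096
Total = 41 + 1096 + 327 = 1464

1464 days


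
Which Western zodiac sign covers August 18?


Date: August 18
Conventional tropical zodiac dates: Leo from July 23 onward; Virgo starts August 23
August 18 falls within the Leo range

Leo


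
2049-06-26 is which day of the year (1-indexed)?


Date: June 26, 2049
Days in months 1 through 5: 151
Plus 26 days in June

Day of year: 177


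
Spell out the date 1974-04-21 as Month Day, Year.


ISO 1974-04-21 parses as year=1974, month=04, day=21
Month 4 -> April

April 21, 1974


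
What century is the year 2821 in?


Century = (year - 1) // 100 + 1
= (2821 - 1) // 100 + 1
= 2820 // 100 + 1
= 28 + 1

29th century


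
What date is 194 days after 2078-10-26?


Start: 2078-10-26, add 194 days
October 2078 has 31 days: 31 - 26 = 5 days to October 31 -> 189 left
November 2078 has 30 days -> 159 left
December 2078 has 31 days -> 128 left
January 2079 has 31 days -> 97 left
February 2079 has 28 days -> 69 left
March 2079 has 31 days -> 38 left
April 2079 has 30 days -> 8 left
May 2079: 8 <= 31 -> lands on May 8

Result: 2079-05-08


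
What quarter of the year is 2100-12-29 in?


Month: December (month 12)
Q1: Jan-Mar, Q2: Apr-Jun, Q3: Jul-Sep, Q4: Oct-Dec

Q4


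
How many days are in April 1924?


April 1924

30 days


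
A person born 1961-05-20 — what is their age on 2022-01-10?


Birth: 1961-05-20
Reference: 2022-01-10
Year difference: 2022 - 1961 = 61
Birthday not yet reached in 2022, subtract 1

60 years old


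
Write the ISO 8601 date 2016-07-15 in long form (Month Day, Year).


ISO 2016-07-15 parses as year=2016, month=07, day=15
Month 7 -> July

July 15, 2016


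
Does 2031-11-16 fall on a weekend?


Anchor: Jan 1, 2031. With p = 2031 - 1 = 2030: (p + p//4 - p//100 + p//400) mod 7 = (2030 + 507 - 20 + 5) mod 7 = 2522 mod 7 = 2 -> Wednesday (Mon=0 ... Sun=6)
Day of year: 320; offset = 319
Weekday index = (2 + 319) mod 7 = 6 -> Sunday
Weekend days: Saturday, Sunday

Yes


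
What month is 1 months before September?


September is month 9
9 - 1 = 8

August


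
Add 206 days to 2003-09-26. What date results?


Start: 2003-09-26, add 206 days
September 2003 has 30 days: 30 - 26 = 4 days to September 30 -> 202 left
October 2003 has 31 days -> 171 left
November 2003 has 30 days -> 141 left
December 2003 has 31 days -> 110 left
January 2004 has 31 days -> 79 left
February 2004 has 29 days -> 50 left
March 2004 has 31 days -> 19 left
April 2004: 19 <= 30 -> lands on April 19

Result: 2004-04-19


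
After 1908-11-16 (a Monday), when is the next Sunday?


Current: Monday
Target: Sunday
Days ahead: 6

Next Sunday: 1908-11-22


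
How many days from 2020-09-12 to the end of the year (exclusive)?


Day of year: 256 of 366
Remaining = 366 - 256

110 days


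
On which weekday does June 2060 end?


June 2060 has 30 days
Anchor: Jan 1, 2060. With p = 2060 - 1 = 2059: (p + p//4 - p//100 + p//400) mod 7 = (2059 + 514 - 20 + 5) mod 7 = 2558 mod 7 = 3 -> Thursday (Mon=0 ... Sun=6)
Days before June (Jan-May): 152; June 1 index = (3 + 152) mod 7 = 1 -> Tuesday
Last day offset: 30 - 1 = 29 days
Weekday index = (1 + 29) mod 7 = 2

Wednesday, June 30


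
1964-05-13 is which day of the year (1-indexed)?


Date: May 13, 1964
Days in months 1 through 4: 121
Plus 13 days in May

Day of year: 134


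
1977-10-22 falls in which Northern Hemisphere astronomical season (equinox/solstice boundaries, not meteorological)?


Date: October 22
Astronomical Autumn (approx.; exact equinox/solstice day varies by year): September 22 to December 20
October 22 falls within the Autumn window

Autumn


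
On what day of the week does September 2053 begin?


Target: September 1, 2053
Anchor: Jan 1, 2053. With p = 2053 - 1 = 2052: (p + p//4 - p//100 + p//400) mod 7 = (2052 + 513 - 20 + 5) mod 7 = 2550 mod 7 = 2 -> Wednesday (Mon=0 ... Sun=6)
Days before September (Jan-Aug): 243 days
Weekday index = (2 + 243) mod 7 = 0

Monday


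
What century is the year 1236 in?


Century = (year - 1) // 100 + 1
= (1236 - 1) // 100 + 1
= 1235 // 100 + 1
= 12 + 1

13th century


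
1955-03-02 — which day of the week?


Date: March 2, 1955
Anchor: Jan 1, 1955. With p = 1955 - 1 = 1954: (p + p//4 - p//100 + p//400) mod 7 = (1954 + 488 - 19 + 4) mod 7 = 2427 mod 7 = 5 -> Saturday (Mon=0 ... Sun=6)
Days before March (Jan-Feb): 59; offset = 59 + 2 - 1 = 60
Weekday index = (5 + 60) mod 7 = 2

Day of the week: Wednesday


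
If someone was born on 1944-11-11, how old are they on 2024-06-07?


Birth: 1944-11-11
Reference: 2024-06-07
Year difference: 2024 - 1944 = 80
Birthday not yet reached in 2024, subtract 1

79 years old


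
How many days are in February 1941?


February 1941 (leap year: no)

28 days


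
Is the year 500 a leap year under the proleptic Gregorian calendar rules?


Gregorian leap year rule: divisible by 4, but not by 100, unless also by 400.
500 is divisible by 100 but not 400 -> not a leap year

No


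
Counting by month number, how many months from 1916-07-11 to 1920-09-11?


From July 1916 to September 1920
4 years * 12 = 48 months, plus 2 months = 50

50 months


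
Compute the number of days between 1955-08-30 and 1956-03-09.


From 1955-08-30 to 1956-03-09
1955-08-30: days before August = 31 + 28 + 31 + 30 + 31 + 30 + 31 = 212 (1955 is not a leap year); day of year = 212 + 30 = 242
1956-03-09: days before March = 31 + 29 = 60 (1956 is a leap year); day of year = 60 + 9 = 69
Rest of 1955: 365 - 242 = 123
Total = 123 + 69 = 192

192 days


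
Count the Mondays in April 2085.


April 2085 has 30 days
Anchor: Jan 1, 2085. With p = 2085 - 1 = 2084: (p + p//4 - p//100 + p//400) mod 7 = (2084 + 521 - 20 + 5) mod 7 = 2590 mod 7 = 0 -> Monday (Mon=0 ... Sun=6)
Days before April (Jan-Mar): 90; April 1 index = (0 + 90) mod 7 = 6 -> Sunday
First Monday is April 2
Mondays: 2, 9, 16, 23, 30

5 Mondays


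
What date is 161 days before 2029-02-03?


Start: 2029-02-03, subtract 161 days
Back 3 days from February 3 reaches January 31, 2029 -> 158 left
January 2029 has 31 days -> back to December 31, 2028 -> 127 left
December 2028 has 31 days -> back to November 30, 2028 -> 96 left
November 2028 has 30 days -> back to October 31, 2028 -> 66 left
October 2028 has 31 days -> back to September 30, 2028 -> 35 left
September 2028 has 30 days -> back to August 31, 2028 -> 5 left
August 2028: 31 - 5 = 26 -> lands on August 26

Result: 2028-08-26
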